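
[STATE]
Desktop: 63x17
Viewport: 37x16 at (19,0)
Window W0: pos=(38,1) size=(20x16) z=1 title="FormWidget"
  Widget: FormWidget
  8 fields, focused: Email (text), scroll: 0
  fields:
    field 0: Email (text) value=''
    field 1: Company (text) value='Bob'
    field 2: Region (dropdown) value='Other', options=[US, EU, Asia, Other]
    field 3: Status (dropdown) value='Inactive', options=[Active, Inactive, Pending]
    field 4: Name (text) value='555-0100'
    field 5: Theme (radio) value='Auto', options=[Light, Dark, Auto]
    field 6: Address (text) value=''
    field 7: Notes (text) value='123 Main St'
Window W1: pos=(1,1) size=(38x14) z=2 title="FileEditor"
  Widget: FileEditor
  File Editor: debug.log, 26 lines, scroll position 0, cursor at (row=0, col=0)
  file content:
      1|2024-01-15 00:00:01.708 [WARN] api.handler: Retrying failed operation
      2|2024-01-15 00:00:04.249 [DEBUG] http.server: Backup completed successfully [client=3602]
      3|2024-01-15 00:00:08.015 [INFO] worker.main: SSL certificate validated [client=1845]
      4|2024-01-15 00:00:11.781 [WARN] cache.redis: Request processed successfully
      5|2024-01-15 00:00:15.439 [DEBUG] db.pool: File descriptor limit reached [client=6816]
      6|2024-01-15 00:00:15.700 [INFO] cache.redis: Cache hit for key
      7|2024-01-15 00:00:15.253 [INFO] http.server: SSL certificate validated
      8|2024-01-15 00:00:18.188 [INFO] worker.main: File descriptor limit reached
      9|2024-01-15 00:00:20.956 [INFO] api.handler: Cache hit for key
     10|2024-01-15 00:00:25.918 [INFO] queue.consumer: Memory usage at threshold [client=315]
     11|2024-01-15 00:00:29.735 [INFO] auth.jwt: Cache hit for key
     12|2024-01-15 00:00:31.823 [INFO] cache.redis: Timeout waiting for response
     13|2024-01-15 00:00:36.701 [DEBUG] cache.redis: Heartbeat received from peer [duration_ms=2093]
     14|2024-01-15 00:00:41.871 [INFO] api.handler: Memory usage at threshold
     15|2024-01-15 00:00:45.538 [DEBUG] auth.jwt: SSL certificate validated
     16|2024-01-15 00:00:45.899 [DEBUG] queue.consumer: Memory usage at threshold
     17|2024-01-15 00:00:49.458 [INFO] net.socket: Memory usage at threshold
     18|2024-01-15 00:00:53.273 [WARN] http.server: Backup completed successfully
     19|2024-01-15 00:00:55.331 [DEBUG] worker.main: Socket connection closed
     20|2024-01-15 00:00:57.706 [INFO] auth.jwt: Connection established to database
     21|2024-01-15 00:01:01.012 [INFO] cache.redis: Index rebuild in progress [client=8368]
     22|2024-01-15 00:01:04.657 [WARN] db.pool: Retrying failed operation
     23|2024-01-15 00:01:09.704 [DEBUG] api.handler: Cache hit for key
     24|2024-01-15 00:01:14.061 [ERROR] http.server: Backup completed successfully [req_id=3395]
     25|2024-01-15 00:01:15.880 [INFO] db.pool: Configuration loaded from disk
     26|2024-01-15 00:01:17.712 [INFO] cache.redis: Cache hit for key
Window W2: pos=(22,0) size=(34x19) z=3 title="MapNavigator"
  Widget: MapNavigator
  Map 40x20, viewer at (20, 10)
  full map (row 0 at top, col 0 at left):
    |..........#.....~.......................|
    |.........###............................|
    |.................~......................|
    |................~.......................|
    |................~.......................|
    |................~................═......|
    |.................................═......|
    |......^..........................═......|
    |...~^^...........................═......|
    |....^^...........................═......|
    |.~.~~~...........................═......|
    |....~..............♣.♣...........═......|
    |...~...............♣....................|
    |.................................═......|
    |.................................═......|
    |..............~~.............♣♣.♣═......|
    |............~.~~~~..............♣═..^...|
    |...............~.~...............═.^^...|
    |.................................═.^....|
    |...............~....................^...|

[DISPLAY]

   ┏━━━━━━━━━━━━━━━━━━━━━━━━━━━━━━━━┓
━━━┃ MapNavigator                   ┃
   ┠────────────────────────────────┨
───┃............~...................┃
01.┃............~...................┃
04.┃............~................═..┃
08.┃.............................═..┃
11.┃..^..........................═..┃
15.┃^^...........................═..┃
15.┃^^...........................═..┃
15.┃~~..............@............═..┃
18.┃~..............♣.♣...........═..┃
20.┃...............♣................┃
25.┃.............................═..┃
━━━┃.............................═..┃
   ┃..........~~.............♣♣.♣═..┃


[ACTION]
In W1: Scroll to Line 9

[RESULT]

   ┏━━━━━━━━━━━━━━━━━━━━━━━━━━━━━━━━┓
━━━┃ MapNavigator                   ┃
   ┠────────────────────────────────┨
───┃............~...................┃
20.┃............~...................┃
25.┃............~................═..┃
29.┃.............................═..┃
31.┃..^..........................═..┃
36.┃^^...........................═..┃
41.┃^^...........................═..┃
45.┃~~..............@............═..┃
45.┃~..............♣.♣...........═..┃
49.┃...............♣................┃
53.┃.............................═..┃
━━━┃.............................═..┃
   ┃..........~~.............♣♣.♣═..┃


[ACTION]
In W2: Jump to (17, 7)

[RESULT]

   ┏━━━━━━━━━━━━━━━━━━━━━━━━━━━━━━━━┓
━━━┃ MapNavigator                   ┃
   ┠────────────────────────────────┨
───┃.........#.....~................┃
20.┃........###.....................┃
25.┃................~...............┃
29.┃...............~................┃
31.┃...............~................┃
36.┃...............~................┃
41.┃................................┃
45.┃.....^..........@...............┃
45.┃..~^^...........................┃
49.┃...^^...........................┃
53.┃~.~~~...........................┃
━━━┃...~..............♣.♣...........┃
   ┃..~...............♣.............┃


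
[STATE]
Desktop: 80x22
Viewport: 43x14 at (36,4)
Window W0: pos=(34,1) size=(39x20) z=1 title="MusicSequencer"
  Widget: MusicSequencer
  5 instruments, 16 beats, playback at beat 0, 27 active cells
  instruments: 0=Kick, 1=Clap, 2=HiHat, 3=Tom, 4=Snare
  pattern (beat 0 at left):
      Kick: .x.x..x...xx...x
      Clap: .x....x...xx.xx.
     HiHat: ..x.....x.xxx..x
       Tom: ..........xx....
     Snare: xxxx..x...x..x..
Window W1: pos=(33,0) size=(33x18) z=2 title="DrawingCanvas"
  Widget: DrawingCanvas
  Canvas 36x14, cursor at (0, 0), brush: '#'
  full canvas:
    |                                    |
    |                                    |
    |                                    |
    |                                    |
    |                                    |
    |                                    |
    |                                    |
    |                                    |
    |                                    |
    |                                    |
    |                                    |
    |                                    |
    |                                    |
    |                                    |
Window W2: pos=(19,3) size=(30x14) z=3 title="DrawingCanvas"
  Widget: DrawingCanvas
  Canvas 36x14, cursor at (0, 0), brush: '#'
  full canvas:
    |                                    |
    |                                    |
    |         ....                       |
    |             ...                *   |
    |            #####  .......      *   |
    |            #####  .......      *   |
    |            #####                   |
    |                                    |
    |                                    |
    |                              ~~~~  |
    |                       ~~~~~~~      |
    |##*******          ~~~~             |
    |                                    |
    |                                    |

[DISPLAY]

            ┃                ┃      ┃      
────────────┨                ┃      ┃      
            ┃                ┃      ┃      
            ┃                ┃      ┃      
            ┃                ┃      ┃      
            ┃                ┃      ┃      
#  .......  ┃                ┃      ┃      
#  .......  ┃                ┃      ┃      
#           ┃                ┃      ┃      
            ┃                ┃      ┃      
            ┃                ┃      ┃      
            ┃                ┃      ┃      
━━━━━━━━━━━━┛                ┃      ┃      
━━━━━━━━━━━━━━━━━━━━━━━━━━━━━┛      ┃      


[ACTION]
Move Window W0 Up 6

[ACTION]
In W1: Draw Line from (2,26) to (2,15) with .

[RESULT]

            ┃                ┃      ┃      
────────────┨............    ┃      ┃      
            ┃                ┃      ┃      
            ┃                ┃      ┃      
            ┃                ┃      ┃      
            ┃                ┃      ┃      
#  .......  ┃                ┃      ┃      
#  .......  ┃                ┃      ┃      
#           ┃                ┃      ┃      
            ┃                ┃      ┃      
            ┃                ┃      ┃      
            ┃                ┃      ┃      
━━━━━━━━━━━━┛                ┃      ┃      
━━━━━━━━━━━━━━━━━━━━━━━━━━━━━┛      ┃      


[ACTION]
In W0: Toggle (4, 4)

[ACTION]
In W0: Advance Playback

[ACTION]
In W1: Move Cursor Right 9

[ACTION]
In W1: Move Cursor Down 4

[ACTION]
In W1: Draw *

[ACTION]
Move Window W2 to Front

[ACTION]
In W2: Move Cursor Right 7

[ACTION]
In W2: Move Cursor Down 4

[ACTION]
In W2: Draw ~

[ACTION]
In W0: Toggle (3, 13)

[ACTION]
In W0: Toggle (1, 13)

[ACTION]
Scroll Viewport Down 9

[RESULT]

            ┃                ┃      ┃      
            ┃                ┃      ┃      
#  .......  ┃                ┃      ┃      
#  .......  ┃                ┃      ┃      
#           ┃                ┃      ┃      
            ┃                ┃      ┃      
            ┃                ┃      ┃      
            ┃                ┃      ┃      
━━━━━━━━━━━━┛                ┃      ┃      
━━━━━━━━━━━━━━━━━━━━━━━━━━━━━┛      ┃      
                                    ┃      
━━━━━━━━━━━━━━━━━━━━━━━━━━━━━━━━━━━━┛      
                                           
                                           


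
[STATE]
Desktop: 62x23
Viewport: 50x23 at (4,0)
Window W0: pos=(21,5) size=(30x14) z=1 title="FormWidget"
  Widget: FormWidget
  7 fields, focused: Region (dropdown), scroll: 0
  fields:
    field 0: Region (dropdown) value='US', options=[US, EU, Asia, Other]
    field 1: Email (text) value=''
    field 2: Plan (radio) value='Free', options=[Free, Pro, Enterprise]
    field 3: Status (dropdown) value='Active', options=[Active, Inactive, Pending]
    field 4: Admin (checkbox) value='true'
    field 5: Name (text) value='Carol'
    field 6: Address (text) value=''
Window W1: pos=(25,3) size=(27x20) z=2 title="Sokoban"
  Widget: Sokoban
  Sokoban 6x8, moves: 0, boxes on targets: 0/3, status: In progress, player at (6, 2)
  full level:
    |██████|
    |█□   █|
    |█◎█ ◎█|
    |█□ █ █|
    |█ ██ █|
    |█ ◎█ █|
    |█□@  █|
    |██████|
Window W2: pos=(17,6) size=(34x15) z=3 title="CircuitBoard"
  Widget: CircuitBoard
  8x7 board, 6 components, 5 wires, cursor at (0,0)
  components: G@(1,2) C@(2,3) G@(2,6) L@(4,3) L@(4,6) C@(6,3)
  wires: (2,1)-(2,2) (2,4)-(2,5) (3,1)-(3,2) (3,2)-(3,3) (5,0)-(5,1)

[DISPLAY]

                                                  
                                                  
                                                  
                     ┏━━━━━━━━━━━━━━━━━━━━━━━━━┓  
                     ┃ Sokoban                 ┃  
                 ┏━━━┠─────────────────────────┨  
             ┏━━━━━━━━━━━━━━━━━━━━━━━━━━━━━━━━┓┃  
             ┃ CircuitBoard                   ┃┃  
             ┠────────────────────────────────┨┃  
             ┃   0 1 2 3 4 5 6 7              ┃┃  
             ┃0  [.]                          ┃┃  
             ┃                                ┃┃  
             ┃1           G                   ┃┃  
             ┃                                ┃┃  
             ┃2       · ─ ·   C   · ─ ·   G   ┃┃  
             ┃                                ┃┃  
             ┃3       · ─ · ─ ·               ┃┃  
             ┃                                ┃┃  
             ┃4               L           L   ┃┃  
             ┃                                ┃┃  
             ┗━━━━━━━━━━━━━━━━━━━━━━━━━━━━━━━━┛┃  
                     ┃                         ┃  
                     ┗━━━━━━━━━━━━━━━━━━━━━━━━━┛  


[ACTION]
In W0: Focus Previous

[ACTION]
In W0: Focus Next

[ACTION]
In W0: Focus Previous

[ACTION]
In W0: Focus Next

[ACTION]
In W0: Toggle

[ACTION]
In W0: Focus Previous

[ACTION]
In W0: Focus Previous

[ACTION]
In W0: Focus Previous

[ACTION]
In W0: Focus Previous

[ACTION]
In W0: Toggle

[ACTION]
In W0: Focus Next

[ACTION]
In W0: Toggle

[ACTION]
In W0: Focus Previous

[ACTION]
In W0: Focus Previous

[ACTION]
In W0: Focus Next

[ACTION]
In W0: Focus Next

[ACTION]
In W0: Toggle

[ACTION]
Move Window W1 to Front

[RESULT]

                                                  
                                                  
                                                  
                     ┏━━━━━━━━━━━━━━━━━━━━━━━━━┓  
                     ┃ Sokoban                 ┃  
                 ┏━━━┠─────────────────────────┨  
             ┏━━━━━━━┃██████                   ┃  
             ┃ Circui┃█□   █                   ┃  
             ┠───────┃█◎█ ◎█                   ┃  
             ┃   0 1 ┃█□ █ █                   ┃  
             ┃0  [.] ┃█ ██ █                   ┃  
             ┃       ┃█ ◎█ █                   ┃  
             ┃1      ┃█□@  █                   ┃  
             ┃       ┃██████                   ┃  
             ┃2      ┃Moves: 0  0/3            ┃  
             ┃       ┃                         ┃  
             ┃3      ┃                         ┃  
             ┃       ┃                         ┃  
             ┃4      ┃                         ┃  
             ┃       ┃                         ┃  
             ┗━━━━━━━┃                         ┃  
                     ┃                         ┃  
                     ┗━━━━━━━━━━━━━━━━━━━━━━━━━┛  


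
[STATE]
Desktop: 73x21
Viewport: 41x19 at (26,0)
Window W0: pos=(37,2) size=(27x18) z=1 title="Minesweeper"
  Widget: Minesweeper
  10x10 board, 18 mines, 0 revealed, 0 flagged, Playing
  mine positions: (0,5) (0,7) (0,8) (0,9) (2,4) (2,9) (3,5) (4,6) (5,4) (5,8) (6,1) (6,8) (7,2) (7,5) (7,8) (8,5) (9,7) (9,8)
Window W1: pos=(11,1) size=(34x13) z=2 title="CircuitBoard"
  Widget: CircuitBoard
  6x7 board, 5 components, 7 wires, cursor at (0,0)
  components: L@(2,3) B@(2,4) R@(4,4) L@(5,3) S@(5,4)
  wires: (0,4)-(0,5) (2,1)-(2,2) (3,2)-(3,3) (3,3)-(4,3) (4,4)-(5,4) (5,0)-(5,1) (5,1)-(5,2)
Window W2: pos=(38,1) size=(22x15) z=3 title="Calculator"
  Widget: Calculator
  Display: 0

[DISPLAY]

                                         
━━━━━━━━━━━━┏━━━━━━━━━━━━━━━━━━━━┓       
            ┃ Calculator         ┃━━━┓   
────────────┠────────────────────┨   ┃   
            ┃                   0┃───┨   
      · ─ · ┃┌───┬───┬───┬───┐   ┃   ┃   
            ┃│ 7 │ 8 │ 9 │ ÷ │   ┃   ┃   
            ┃├───┼───┼───┼───┤   ┃   ┃   
            ┃│ 4 │ 5 │ 6 │ × │   ┃   ┃   
  L   B     ┃├───┼───┼───┼───┤   ┃   ┃   
            ┃│ 1 │ 2 │ 3 │ - │   ┃   ┃   
─ ·         ┃├───┼───┼───┼───┤   ┃   ┃   
  │         ┃│ 0 │ . │ = │ + │   ┃   ┃   
━━━━━━━━━━━━┃├───┼───┼───┼───┤   ┃   ┃   
           ┃┃│ C │ MC│ MR│ M+│   ┃   ┃   
           ┃┗━━━━━━━━━━━━━━━━━━━━┛   ┃   
           ┃                         ┃   
           ┃                         ┃   
           ┃                         ┃   


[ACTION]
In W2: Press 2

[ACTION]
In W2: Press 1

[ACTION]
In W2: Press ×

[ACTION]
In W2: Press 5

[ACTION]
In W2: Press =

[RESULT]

                                         
━━━━━━━━━━━━┏━━━━━━━━━━━━━━━━━━━━┓       
            ┃ Calculator         ┃━━━┓   
────────────┠────────────────────┨   ┃   
            ┃                 105┃───┨   
      · ─ · ┃┌───┬───┬───┬───┐   ┃   ┃   
            ┃│ 7 │ 8 │ 9 │ ÷ │   ┃   ┃   
            ┃├───┼───┼───┼───┤   ┃   ┃   
            ┃│ 4 │ 5 │ 6 │ × │   ┃   ┃   
  L   B     ┃├───┼───┼───┼───┤   ┃   ┃   
            ┃│ 1 │ 2 │ 3 │ - │   ┃   ┃   
─ ·         ┃├───┼───┼───┼───┤   ┃   ┃   
  │         ┃│ 0 │ . │ = │ + │   ┃   ┃   
━━━━━━━━━━━━┃├───┼───┼───┼───┤   ┃   ┃   
           ┃┃│ C │ MC│ MR│ M+│   ┃   ┃   
           ┃┗━━━━━━━━━━━━━━━━━━━━┛   ┃   
           ┃                         ┃   
           ┃                         ┃   
           ┃                         ┃   


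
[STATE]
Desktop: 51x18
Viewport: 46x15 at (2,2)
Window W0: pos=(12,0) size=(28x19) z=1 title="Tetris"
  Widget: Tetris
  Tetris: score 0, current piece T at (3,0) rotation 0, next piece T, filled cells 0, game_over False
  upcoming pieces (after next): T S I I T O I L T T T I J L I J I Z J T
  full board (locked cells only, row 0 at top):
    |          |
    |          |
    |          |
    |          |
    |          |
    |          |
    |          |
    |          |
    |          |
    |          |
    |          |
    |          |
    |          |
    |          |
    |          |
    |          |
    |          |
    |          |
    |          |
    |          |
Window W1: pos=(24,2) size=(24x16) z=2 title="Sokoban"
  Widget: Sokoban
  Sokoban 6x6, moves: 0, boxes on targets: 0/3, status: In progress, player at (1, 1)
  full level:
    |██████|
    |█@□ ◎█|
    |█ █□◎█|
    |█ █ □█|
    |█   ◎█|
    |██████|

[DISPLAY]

          ┠───────────┏━━━━━━━━━━━━━━━━━━━━━━┓
          ┃          │┃ Sokoban              ┃
          ┃          │┠──────────────────────┨
          ┃          │┃██████                ┃
          ┃          │┃█@□ ◎█                ┃
          ┃          │┃█ █□◎█                ┃
          ┃          │┃█ █ □█                ┃
          ┃          │┃█   ◎█                ┃
          ┃          │┃██████                ┃
          ┃          │┃Moves: 0  0/3         ┃
          ┃          │┃                      ┃
          ┃          │┃                      ┃
          ┃          │┃                      ┃
          ┃          │┃                      ┃
          ┃          │┃                      ┃


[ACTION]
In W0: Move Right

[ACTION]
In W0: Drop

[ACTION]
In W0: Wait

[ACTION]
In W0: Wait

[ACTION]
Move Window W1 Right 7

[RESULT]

          ┠──────────────┏━━━━━━━━━━━━━━━━━━━━
          ┃          │Nex┃ Sokoban            
          ┃          │ ▒ ┠────────────────────
          ┃          │▒▒▒┃██████              
          ┃          │   ┃█@□ ◎█              
          ┃          │   ┃█ █□◎█              
          ┃          │   ┃█ █ □█              
          ┃          │Sco┃█   ◎█              
          ┃          │0  ┃██████              
          ┃          │   ┃Moves: 0  0/3       
          ┃          │   ┃                    
          ┃          │   ┃                    
          ┃          │   ┃                    
          ┃          │   ┃                    
          ┃          │   ┃                    


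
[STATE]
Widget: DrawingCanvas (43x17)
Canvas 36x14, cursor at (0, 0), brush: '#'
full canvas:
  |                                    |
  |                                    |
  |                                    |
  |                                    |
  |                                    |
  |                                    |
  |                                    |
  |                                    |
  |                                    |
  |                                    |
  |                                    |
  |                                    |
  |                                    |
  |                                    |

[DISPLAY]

+                                          
                                           
                                           
                                           
                                           
                                           
                                           
                                           
                                           
                                           
                                           
                                           
                                           
                                           
                                           
                                           
                                           


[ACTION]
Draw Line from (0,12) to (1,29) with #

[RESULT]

+           #########                      
                     #########             
                                           
                                           
                                           
                                           
                                           
                                           
                                           
                                           
                                           
                                           
                                           
                                           
                                           
                                           
                                           


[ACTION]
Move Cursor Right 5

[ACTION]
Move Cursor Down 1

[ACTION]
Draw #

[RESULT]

            #########                      
     #               #########             
                                           
                                           
                                           
                                           
                                           
                                           
                                           
                                           
                                           
                                           
                                           
                                           
                                           
                                           
                                           


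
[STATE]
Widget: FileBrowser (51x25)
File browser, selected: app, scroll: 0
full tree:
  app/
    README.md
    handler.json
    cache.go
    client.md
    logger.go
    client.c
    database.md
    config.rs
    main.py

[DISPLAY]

> [-] app/                                         
    README.md                                      
    handler.json                                   
    cache.go                                       
    client.md                                      
    logger.go                                      
    client.c                                       
    database.md                                    
    config.rs                                      
    main.py                                        
                                                   
                                                   
                                                   
                                                   
                                                   
                                                   
                                                   
                                                   
                                                   
                                                   
                                                   
                                                   
                                                   
                                                   
                                                   


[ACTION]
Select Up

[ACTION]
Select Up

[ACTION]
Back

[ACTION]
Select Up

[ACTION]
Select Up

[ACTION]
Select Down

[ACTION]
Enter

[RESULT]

  [-] app/                                         
  > README.md                                      
    handler.json                                   
    cache.go                                       
    client.md                                      
    logger.go                                      
    client.c                                       
    database.md                                    
    config.rs                                      
    main.py                                        
                                                   
                                                   
                                                   
                                                   
                                                   
                                                   
                                                   
                                                   
                                                   
                                                   
                                                   
                                                   
                                                   
                                                   
                                                   


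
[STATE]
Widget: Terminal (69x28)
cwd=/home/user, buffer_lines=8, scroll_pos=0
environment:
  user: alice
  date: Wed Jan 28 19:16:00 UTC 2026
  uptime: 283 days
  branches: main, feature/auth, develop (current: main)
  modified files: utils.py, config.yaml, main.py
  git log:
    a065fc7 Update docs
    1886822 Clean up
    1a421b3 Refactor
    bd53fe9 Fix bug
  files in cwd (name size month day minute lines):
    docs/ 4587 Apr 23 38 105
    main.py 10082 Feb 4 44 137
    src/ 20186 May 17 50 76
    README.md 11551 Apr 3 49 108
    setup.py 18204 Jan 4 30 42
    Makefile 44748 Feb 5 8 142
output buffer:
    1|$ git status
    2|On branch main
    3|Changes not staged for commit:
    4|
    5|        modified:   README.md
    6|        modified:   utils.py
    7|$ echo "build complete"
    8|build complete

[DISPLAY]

$ git status                                                         
On branch main                                                       
Changes not staged for commit:                                       
                                                                     
        modified:   README.md                                        
        modified:   utils.py                                         
$ echo "build complete"                                              
build complete                                                       
$ █                                                                  
                                                                     
                                                                     
                                                                     
                                                                     
                                                                     
                                                                     
                                                                     
                                                                     
                                                                     
                                                                     
                                                                     
                                                                     
                                                                     
                                                                     
                                                                     
                                                                     
                                                                     
                                                                     
                                                                     


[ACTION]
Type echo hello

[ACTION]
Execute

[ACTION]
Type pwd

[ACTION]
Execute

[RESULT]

$ git status                                                         
On branch main                                                       
Changes not staged for commit:                                       
                                                                     
        modified:   README.md                                        
        modified:   utils.py                                         
$ echo "build complete"                                              
build complete                                                       
$ echo hello                                                         
hello                                                                
$ pwd                                                                
/home/user                                                           
$ █                                                                  
                                                                     
                                                                     
                                                                     
                                                                     
                                                                     
                                                                     
                                                                     
                                                                     
                                                                     
                                                                     
                                                                     
                                                                     
                                                                     
                                                                     
                                                                     


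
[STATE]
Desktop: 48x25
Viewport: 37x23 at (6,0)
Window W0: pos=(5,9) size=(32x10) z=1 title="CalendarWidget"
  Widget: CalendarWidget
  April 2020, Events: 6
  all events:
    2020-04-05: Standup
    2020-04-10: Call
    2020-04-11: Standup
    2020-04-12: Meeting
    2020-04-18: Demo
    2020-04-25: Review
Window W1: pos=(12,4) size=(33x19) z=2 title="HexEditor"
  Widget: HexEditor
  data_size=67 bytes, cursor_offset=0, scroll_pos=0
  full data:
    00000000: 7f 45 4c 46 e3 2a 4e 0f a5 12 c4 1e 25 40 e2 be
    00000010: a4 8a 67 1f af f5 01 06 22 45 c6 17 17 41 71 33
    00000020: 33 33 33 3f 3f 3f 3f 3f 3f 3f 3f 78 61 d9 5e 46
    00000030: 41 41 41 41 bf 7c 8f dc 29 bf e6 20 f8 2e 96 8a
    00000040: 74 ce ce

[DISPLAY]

                                     
                                     
                                     
                                     
      ┏━━━━━━━━━━━━━━━━━━━━━━━━━━━━━━
      ┃ HexEditor                    
      ┠──────────────────────────────
      ┃00000000  7F 45 4c 46 e3 2a 4e
      ┃00000010  a4 8a 67 1f af f5 01
━━━━━━┃00000020  33 33 33 3f 3f 3f 3f
 Calen┃00000030  41 41 41 41 bf 7c 8f
──────┃00000040  74 ce ce            
      ┃                              
Mo Tu ┃                              
      ┃                              
 6  7 ┃                              
13 14 ┃                              
20 21 ┃                              
━━━━━━┃                              
      ┃                              
      ┃                              
      ┃                              
      ┗━━━━━━━━━━━━━━━━━━━━━━━━━━━━━━


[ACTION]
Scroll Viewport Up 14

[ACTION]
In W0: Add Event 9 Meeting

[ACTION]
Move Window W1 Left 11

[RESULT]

                                     
                                     
                                     
                                     
━━━━━━━━━━━━━━━━━━━━━━━━━━━┓         
Editor                     ┃         
───────────────────────────┨         
0000  7F 45 4c 46 e3 2a 4e ┃         
0010  a4 8a 67 1f af f5 01 ┃         
0020  33 33 33 3f 3f 3f 3f ┃━━┓      
0030  41 41 41 41 bf 7c 8f ┃  ┃      
0040  74 ce ce             ┃──┨      
                           ┃  ┃      
                           ┃  ┃      
                           ┃  ┃      
                           ┃  ┃      
                           ┃  ┃      
                           ┃  ┃      
                           ┃━━┛      
                           ┃         
                           ┃         
                           ┃         
━━━━━━━━━━━━━━━━━━━━━━━━━━━┛         


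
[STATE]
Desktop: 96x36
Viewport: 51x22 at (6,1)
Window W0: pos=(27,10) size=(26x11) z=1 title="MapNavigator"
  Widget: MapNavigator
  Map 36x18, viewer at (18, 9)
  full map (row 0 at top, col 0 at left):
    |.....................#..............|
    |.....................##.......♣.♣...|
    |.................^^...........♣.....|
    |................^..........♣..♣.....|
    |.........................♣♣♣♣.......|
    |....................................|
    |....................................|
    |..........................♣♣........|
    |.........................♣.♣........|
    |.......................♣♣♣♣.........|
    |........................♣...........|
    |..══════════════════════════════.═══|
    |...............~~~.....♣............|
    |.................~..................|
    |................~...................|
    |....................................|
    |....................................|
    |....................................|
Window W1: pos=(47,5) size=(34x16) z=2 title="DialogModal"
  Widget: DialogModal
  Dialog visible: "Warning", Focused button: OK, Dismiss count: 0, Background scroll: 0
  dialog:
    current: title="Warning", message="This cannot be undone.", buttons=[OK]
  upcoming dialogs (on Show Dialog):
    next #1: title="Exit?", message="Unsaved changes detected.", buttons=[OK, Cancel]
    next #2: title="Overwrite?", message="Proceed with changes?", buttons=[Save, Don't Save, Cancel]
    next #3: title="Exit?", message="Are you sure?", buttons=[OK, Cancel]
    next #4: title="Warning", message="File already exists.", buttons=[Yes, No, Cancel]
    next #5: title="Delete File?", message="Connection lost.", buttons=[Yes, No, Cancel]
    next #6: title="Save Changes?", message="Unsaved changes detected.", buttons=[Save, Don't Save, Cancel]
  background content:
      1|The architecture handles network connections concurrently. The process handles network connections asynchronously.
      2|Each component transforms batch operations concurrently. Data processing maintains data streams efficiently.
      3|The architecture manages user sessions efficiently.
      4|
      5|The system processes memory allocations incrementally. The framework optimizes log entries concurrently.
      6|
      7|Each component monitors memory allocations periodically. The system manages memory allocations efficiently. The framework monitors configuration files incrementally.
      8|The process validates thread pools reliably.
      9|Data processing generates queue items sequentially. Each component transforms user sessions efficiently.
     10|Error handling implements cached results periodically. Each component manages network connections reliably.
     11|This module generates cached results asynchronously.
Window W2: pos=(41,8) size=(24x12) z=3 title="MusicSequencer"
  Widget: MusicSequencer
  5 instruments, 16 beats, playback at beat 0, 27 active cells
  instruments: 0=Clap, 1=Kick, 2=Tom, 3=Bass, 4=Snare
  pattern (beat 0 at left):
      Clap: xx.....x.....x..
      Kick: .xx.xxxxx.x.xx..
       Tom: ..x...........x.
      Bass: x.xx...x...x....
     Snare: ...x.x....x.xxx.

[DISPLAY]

                                                   
                                                   
                                                   
                                                   
                                         ┏━━━━━━━━━
                                         ┃ DialogMo
                                         ┠─────────
                                   ┏━━━━━━━━━━━━━━━
                                   ┃ MusicSequencer
                     ┏━━━━━━━━━━━━━┠───────────────
                     ┃ MapNavigator┃      ▼12345678
                     ┠─────────────┃  Clap██·····█·
                     ┃.............┃  Kick·██·█████
                     ┃.............┃   Tom··█······
                     ┃.............┃  Bass█·██···█·
                     ┃............@┃ Snare···█·█···
                     ┃.............┃               
                     ┃═════════════┃               
                     ┃.........~~~.┗━━━━━━━━━━━━━━━
                     ┗━━━━━━━━━━━━━━━━━━━┗━━━━━━━━━
                                                   
                                                   


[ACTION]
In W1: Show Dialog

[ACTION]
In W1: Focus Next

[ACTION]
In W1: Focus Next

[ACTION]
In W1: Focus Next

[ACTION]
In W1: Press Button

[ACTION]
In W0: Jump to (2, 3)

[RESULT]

                                                   
                                                   
                                                   
                                                   
                                         ┏━━━━━━━━━
                                         ┃ DialogMo
                                         ┠─────────
                                   ┏━━━━━━━━━━━━━━━
                                   ┃ MusicSequencer
                     ┏━━━━━━━━━━━━━┠───────────────
                     ┃ MapNavigator┃      ▼12345678
                     ┠─────────────┃  Clap██·····█·
                     ┃          ...┃  Kick·██·█████
                     ┃          ...┃   Tom··█······
                     ┃          ...┃  Bass█·██···█·
                     ┃          ..@┃ Snare···█·█···
                     ┃          ...┃               
                     ┃          ...┃               
                     ┃          ...┗━━━━━━━━━━━━━━━
                     ┗━━━━━━━━━━━━━━━━━━━┗━━━━━━━━━
                                                   
                                                   
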